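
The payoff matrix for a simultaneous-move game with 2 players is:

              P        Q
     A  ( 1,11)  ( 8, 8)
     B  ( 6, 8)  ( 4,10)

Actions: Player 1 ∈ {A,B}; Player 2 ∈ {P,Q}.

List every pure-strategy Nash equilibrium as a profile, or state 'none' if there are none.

PSNE: ∅

(A,P): not NE [P1→B gives 6>1]
(A,Q): not NE [P2→P gives 11>8]
(B,P): not NE [P2→Q gives 10>8]
(B,Q): not NE [P1→A gives 8>4]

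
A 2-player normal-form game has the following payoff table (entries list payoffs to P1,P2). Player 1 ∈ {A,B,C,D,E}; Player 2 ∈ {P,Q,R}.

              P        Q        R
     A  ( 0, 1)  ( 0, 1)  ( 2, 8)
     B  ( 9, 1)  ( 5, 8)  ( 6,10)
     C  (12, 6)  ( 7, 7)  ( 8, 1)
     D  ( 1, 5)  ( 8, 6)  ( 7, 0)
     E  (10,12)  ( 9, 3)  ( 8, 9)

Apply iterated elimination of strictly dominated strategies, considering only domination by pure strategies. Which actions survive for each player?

IESDS → P1:{C,E} P2:{P,Q}

P1 drop A (B beats it: P:9>0 Q:5>0 R:6>2)
P1 drop B (C beats it: P:12>9 Q:7>5 R:8>6)
P1 drop D (E beats it: P:10>1 Q:9>8 R:8>7)
P2 drop R (P beats it: C:6>1 E:12>9)
P1→{C,E} P2→{P,Q}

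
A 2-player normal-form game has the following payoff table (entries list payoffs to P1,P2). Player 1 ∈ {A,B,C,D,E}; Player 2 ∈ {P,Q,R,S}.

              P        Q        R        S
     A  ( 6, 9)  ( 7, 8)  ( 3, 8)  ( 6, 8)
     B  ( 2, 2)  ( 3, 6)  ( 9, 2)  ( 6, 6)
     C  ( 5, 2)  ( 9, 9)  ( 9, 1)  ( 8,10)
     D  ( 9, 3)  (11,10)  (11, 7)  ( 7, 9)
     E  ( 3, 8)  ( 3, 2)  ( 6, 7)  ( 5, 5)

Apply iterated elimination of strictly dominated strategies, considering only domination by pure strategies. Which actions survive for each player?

IESDS → P1:{C,D} P2:{Q,S}

P1 drop A (D beats it: P:9>6 Q:11>7 R:11>3 S:7>6)
P1 drop B (D beats it: P:9>2 Q:11>3 R:11>9 S:7>6)
P1 drop E (C beats it: P:5>3 Q:9>3 R:9>6 S:8>5)
P2 drop P (Q beats it: C:9>2 D:10>3)
P2 drop R (Q beats it: C:9>1 D:10>7)
P1→{C,D} P2→{Q,S}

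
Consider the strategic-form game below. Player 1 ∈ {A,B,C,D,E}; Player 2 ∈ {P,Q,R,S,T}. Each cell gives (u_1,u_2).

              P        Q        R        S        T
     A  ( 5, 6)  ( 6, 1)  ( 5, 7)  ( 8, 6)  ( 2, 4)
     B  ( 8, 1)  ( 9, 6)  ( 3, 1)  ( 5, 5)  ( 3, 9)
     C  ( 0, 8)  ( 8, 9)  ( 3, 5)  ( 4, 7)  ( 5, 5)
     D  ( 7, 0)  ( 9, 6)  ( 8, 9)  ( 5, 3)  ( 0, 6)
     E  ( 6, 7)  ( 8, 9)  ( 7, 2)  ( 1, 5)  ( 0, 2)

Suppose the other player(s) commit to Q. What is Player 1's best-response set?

argmax u_1 = {B,D}

u_1(A vs Q) = 6
u_1(B vs Q) = 9
u_1(C vs Q) = 8
u_1(D vs Q) = 9
u_1(E vs Q) = 8
max payoff 9 at {B,D}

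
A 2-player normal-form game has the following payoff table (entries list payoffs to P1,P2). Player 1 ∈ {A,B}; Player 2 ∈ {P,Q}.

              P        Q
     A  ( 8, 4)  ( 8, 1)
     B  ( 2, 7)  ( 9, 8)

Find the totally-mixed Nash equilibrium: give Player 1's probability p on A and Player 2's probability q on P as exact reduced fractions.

P1 indiff ⇒ q·8+(1-q)·8 = q·2+(1-q)·9 ⇒ q(6) = (1-q)(1) ⇒ q = 1/7
P2 indiff ⇒ p·4+(1-p)·7 = p·1+(1-p)·8 ⇒ p(3) = (1-p)(1) ⇒ p = 1/4

p=1/4, q=1/7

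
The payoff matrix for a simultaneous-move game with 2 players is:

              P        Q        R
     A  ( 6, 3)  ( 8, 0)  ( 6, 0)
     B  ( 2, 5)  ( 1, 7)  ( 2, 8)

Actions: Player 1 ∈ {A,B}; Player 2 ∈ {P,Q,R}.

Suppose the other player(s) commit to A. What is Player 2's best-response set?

BR_2 = {P}

u_2(P vs A) = 3
u_2(Q vs A) = 0
u_2(R vs A) = 0
max payoff 3 at {P}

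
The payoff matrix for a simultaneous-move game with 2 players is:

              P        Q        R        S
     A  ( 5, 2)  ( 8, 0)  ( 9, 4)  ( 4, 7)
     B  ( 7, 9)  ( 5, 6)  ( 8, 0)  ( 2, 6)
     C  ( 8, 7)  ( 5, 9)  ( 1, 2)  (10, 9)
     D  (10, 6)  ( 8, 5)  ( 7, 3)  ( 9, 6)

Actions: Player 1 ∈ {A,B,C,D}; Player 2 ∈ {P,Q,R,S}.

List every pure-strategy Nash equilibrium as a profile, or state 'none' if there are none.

NE set: (C,S), (D,P)

(A,P): not NE [P1→D gives 10>5; P2→S gives 7>2]
(A,Q): not NE [P2→S gives 7>0]
(A,R): not NE [P2→S gives 7>4]
(A,S): not NE [P1→C gives 10>4]
(B,P): not NE [P1→D gives 10>7]
(B,Q): not NE [P1→D gives 8>5; P2→P gives 9>6]
(B,R): not NE [P1→A gives 9>8; P2→P gives 9>0]
(B,S): not NE [P1→C gives 10>2; P2→P gives 9>6]
(C,P): not NE [P1→D gives 10>8; P2→S gives 9>7]
(C,Q): not NE [P1→D gives 8>5]
(C,R): not NE [P1→A gives 9>1; P2→S gives 9>2]
(C,S): NE
(D,P): NE
(D,Q): not NE [P2→S gives 6>5]
(D,R): not NE [P1→A gives 9>7; P2→S gives 6>3]
(D,S): not NE [P1→C gives 10>9]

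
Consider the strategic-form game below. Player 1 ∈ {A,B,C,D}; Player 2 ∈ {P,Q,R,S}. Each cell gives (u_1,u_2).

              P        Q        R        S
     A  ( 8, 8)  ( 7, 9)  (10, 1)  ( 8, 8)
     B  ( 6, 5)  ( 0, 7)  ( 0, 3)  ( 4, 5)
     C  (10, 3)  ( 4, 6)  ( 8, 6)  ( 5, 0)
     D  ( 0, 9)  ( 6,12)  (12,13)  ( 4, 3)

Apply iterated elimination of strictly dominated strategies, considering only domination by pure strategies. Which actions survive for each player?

Survivors P1:{A,D} P2:{Q,R}

P1 drop B (A beats it: P:8>6 Q:7>0 R:10>0 S:8>4)
P2 drop P (Q beats it: A:9>8 C:6>3 D:12>9)
P1 drop C (A beats it: Q:7>4 R:10>8 S:8>5)
P2 drop S (Q beats it: A:9>8 D:12>3)
P1→{A,D} P2→{Q,R}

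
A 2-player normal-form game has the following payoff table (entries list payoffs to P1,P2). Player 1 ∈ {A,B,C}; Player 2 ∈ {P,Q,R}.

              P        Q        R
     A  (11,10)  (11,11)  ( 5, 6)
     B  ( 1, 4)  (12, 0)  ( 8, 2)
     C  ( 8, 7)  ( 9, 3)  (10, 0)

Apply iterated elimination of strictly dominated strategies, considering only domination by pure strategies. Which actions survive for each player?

IESDS → P1:{A,B} P2:{P,Q}

P2 drop R (P beats it: A:10>6 B:4>2 C:7>0)
P1 drop C (A beats it: P:11>8 Q:11>9)
P1→{A,B} P2→{P,Q}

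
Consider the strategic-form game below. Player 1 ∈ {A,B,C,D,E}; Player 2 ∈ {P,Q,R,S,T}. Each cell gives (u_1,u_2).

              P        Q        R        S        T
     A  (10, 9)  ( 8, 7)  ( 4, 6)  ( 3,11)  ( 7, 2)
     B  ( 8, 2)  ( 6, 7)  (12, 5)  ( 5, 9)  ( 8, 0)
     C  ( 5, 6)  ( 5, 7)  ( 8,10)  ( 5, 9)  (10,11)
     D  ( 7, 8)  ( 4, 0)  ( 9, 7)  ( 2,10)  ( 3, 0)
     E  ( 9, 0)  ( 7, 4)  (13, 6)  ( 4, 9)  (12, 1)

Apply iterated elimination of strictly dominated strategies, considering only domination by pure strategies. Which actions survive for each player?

Remaining: P1:{B,C,E} P2:{R,S,T}

P1 drop D (B beats it: P:8>7 Q:6>4 R:12>9 S:5>2 T:8>3)
P2 drop P (S beats it: A:11>9 B:9>2 C:9>6 E:9>0)
P2 drop Q (S beats it: A:11>7 B:9>7 C:9>7 E:9>4)
P1 drop A (B beats it: R:12>4 S:5>3 T:8>7)
P1→{B,C,E} P2→{R,S,T}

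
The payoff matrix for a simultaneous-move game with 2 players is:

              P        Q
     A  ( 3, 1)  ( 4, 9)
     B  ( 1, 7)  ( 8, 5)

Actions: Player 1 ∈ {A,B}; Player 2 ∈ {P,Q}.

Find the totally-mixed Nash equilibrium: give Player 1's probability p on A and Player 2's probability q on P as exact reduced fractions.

p=1/5, q=2/3

P1 indiff ⇒ q·3+(1-q)·4 = q·1+(1-q)·8 ⇒ q(2) = (1-q)(4) ⇒ q = 2/3
P2 indiff ⇒ p·1+(1-p)·7 = p·9+(1-p)·5 ⇒ p(-8) = (1-p)(-2) ⇒ p = 1/5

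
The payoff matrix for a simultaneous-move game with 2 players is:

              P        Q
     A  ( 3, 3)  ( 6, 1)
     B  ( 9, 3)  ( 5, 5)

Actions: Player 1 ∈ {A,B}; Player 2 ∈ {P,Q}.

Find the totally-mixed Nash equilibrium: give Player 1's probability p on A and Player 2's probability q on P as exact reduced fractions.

(p,q) = (1/2, 1/7)

P1 indiff ⇒ q·3+(1-q)·6 = q·9+(1-q)·5 ⇒ q(-6) = (1-q)(-1) ⇒ q = 1/7
P2 indiff ⇒ p·3+(1-p)·3 = p·1+(1-p)·5 ⇒ p(2) = (1-p)(2) ⇒ p = 1/2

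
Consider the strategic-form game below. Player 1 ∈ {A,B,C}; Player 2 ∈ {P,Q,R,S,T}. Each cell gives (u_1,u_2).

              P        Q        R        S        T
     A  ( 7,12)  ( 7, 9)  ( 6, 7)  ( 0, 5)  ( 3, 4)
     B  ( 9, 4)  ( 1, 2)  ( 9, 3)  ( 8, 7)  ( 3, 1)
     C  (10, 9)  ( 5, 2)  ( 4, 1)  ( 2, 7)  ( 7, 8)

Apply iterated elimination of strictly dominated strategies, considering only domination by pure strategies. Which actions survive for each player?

Survivors P1:{B,C} P2:{P,S}

P2 drop Q (P beats it: A:12>9 B:4>2 C:9>2)
P2 drop R (P beats it: A:12>7 B:4>3 C:9>1)
P1 drop A (C beats it: P:10>7 S:2>0 T:7>3)
P2 drop T (P beats it: B:4>1 C:9>8)
P1→{B,C} P2→{P,S}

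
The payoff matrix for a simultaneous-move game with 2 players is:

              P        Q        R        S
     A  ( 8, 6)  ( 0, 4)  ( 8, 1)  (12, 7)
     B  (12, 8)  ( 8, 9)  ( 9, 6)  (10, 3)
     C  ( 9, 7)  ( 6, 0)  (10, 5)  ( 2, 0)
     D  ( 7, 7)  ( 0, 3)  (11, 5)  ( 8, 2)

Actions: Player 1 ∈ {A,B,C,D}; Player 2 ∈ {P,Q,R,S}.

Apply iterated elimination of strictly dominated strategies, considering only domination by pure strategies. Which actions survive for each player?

P2 drop R (P beats it: A:6>1 B:8>6 C:7>5 D:7>5)
P1 drop C (B beats it: P:12>9 Q:8>6 S:10>2)
P1 drop D (B beats it: P:12>7 Q:8>0 S:10>8)
P1→{A,B} P2→{P,Q,S}

IESDS → P1:{A,B} P2:{P,Q,S}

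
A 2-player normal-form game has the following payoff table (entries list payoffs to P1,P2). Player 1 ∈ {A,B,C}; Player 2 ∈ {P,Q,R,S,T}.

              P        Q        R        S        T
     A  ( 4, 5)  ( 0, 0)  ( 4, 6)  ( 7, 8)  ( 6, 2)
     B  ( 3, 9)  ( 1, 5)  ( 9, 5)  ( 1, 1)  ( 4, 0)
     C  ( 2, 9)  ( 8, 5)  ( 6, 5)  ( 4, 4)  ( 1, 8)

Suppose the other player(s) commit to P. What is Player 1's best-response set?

BR_1 = {A}

u_1(A vs P) = 4
u_1(B vs P) = 3
u_1(C vs P) = 2
max payoff 4 at {A}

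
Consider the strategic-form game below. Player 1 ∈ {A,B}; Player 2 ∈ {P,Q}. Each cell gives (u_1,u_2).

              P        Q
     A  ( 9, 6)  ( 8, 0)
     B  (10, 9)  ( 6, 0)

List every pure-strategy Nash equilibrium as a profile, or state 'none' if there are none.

NE set: (B,P)

(A,P): not NE [P1→B gives 10>9]
(A,Q): not NE [P2→P gives 6>0]
(B,P): NE
(B,Q): not NE [P1→A gives 8>6; P2→P gives 9>0]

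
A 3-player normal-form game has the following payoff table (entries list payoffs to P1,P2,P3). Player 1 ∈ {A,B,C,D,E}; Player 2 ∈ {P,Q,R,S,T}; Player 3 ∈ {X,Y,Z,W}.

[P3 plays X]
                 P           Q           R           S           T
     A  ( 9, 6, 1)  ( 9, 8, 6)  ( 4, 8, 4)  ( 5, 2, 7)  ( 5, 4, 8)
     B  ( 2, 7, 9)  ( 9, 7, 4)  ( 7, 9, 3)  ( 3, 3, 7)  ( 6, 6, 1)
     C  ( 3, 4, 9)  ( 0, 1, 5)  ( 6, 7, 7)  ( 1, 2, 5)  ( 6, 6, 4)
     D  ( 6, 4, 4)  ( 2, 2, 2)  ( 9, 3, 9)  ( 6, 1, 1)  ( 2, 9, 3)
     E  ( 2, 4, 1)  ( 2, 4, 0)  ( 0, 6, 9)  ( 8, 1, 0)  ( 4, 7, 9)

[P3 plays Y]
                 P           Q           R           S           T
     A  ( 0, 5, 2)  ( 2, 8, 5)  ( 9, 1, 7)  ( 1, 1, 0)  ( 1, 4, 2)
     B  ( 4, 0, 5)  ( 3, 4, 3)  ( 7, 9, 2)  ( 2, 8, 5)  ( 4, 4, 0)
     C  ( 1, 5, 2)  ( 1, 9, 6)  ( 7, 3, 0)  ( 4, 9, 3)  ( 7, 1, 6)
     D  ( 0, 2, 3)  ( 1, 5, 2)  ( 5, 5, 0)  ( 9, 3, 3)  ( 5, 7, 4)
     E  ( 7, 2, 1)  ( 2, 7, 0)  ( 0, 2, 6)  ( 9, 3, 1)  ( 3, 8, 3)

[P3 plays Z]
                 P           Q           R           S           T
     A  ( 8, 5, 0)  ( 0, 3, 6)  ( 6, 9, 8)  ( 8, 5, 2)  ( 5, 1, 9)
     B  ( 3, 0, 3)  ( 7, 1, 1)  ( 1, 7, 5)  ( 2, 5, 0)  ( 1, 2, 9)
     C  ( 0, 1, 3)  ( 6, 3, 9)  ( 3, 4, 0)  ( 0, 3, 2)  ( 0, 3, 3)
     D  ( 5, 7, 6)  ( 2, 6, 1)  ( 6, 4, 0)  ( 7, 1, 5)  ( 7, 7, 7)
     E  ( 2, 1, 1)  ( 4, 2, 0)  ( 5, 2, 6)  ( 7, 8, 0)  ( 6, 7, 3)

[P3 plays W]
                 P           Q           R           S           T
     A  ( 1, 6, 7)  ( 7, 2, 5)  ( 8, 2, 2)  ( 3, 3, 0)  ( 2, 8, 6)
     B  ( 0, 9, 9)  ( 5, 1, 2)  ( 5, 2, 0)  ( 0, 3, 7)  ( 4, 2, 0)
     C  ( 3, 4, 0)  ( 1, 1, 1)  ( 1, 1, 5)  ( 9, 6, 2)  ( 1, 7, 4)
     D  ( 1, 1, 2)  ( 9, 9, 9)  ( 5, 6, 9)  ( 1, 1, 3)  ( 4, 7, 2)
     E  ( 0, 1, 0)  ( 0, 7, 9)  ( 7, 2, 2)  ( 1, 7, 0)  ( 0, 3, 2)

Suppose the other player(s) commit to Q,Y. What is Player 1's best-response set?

u_1(A vs Q,Y) = 2
u_1(B vs Q,Y) = 3
u_1(C vs Q,Y) = 1
u_1(D vs Q,Y) = 1
u_1(E vs Q,Y) = 2
max payoff 3 at {B}

argmax u_1 = {B}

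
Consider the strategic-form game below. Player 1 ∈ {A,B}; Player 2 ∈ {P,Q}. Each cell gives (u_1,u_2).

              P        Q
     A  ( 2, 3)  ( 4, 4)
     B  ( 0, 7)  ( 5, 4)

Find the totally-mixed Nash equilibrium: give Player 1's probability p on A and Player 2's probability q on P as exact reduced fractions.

P1 indiff ⇒ q·2+(1-q)·4 = q·0+(1-q)·5 ⇒ q(2) = (1-q)(1) ⇒ q = 1/3
P2 indiff ⇒ p·3+(1-p)·7 = p·4+(1-p)·4 ⇒ p(-1) = (1-p)(-3) ⇒ p = 3/4

p=3/4, q=1/3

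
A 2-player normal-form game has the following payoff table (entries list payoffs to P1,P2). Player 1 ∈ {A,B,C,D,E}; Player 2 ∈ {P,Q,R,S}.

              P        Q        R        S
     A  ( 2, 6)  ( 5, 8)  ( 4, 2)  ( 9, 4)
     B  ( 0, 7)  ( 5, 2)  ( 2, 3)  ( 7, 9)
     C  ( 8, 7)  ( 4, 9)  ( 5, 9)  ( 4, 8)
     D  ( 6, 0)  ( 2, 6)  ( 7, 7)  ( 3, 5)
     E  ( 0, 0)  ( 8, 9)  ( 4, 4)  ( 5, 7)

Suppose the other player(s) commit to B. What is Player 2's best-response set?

u_2(P vs B) = 7
u_2(Q vs B) = 2
u_2(R vs B) = 3
u_2(S vs B) = 9
max payoff 9 at {S}

argmax u_2 = {S}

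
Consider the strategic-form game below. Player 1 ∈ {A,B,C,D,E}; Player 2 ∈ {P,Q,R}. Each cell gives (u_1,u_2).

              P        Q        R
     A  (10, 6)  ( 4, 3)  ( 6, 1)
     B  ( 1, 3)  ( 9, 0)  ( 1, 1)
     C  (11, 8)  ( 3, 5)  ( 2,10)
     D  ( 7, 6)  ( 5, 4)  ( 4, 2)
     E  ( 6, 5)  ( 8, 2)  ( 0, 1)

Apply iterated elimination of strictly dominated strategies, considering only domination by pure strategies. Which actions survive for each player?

IESDS → P1:{A,C} P2:{P,R}

P2 drop Q (P beats it: A:6>3 B:3>0 C:8>5 D:6>4 E:5>2)
P1 drop B (A beats it: P:10>1 R:6>1)
P1 drop D (A beats it: P:10>7 R:6>4)
P1 drop E (A beats it: P:10>6 R:6>0)
P1→{A,C} P2→{P,R}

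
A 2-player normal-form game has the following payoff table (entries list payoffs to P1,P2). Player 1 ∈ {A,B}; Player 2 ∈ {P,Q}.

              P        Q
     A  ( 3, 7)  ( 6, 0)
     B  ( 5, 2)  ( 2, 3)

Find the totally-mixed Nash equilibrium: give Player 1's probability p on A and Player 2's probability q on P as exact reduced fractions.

P1 indiff ⇒ q·3+(1-q)·6 = q·5+(1-q)·2 ⇒ q(-2) = (1-q)(-4) ⇒ q = 2/3
P2 indiff ⇒ p·7+(1-p)·2 = p·0+(1-p)·3 ⇒ p(7) = (1-p)(1) ⇒ p = 1/8

P1 mixes 1/8 on A; P2 mixes 2/3 on P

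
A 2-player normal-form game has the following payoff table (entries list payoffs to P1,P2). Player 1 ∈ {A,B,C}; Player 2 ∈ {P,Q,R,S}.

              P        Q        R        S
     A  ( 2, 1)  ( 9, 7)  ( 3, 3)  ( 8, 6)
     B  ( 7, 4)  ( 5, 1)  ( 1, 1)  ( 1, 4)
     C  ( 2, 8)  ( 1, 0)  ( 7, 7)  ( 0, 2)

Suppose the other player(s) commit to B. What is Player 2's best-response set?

argmax u_2 = {P,S}

u_2(P vs B) = 4
u_2(Q vs B) = 1
u_2(R vs B) = 1
u_2(S vs B) = 4
max payoff 4 at {P,S}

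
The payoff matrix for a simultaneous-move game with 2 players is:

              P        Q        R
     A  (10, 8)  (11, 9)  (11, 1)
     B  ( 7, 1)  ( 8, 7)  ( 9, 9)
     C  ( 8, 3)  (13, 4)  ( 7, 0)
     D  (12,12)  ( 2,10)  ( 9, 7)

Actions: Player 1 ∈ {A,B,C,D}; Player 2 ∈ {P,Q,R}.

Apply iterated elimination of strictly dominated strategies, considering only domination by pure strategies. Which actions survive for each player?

Remaining: P1:{A,C,D} P2:{P,Q}

P1 drop B (A beats it: P:10>7 Q:11>8 R:11>9)
P2 drop R (P beats it: A:8>1 C:3>0 D:12>7)
P1→{A,C,D} P2→{P,Q}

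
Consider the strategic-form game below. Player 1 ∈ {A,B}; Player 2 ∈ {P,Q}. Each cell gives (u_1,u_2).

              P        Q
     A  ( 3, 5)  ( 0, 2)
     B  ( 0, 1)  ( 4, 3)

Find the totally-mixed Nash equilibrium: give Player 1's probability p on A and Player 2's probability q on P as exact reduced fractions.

p=2/5, q=4/7

P1 indiff ⇒ q·3+(1-q)·0 = q·0+(1-q)·4 ⇒ q(3) = (1-q)(4) ⇒ q = 4/7
P2 indiff ⇒ p·5+(1-p)·1 = p·2+(1-p)·3 ⇒ p(3) = (1-p)(2) ⇒ p = 2/5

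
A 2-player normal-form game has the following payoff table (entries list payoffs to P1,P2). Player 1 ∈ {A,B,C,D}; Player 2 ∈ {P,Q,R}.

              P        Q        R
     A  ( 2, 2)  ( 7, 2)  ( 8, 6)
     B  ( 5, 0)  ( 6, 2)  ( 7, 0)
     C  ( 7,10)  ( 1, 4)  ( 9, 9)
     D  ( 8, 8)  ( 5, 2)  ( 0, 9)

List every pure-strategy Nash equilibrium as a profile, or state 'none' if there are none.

PSNE: ∅

(A,P): not NE [P1→D gives 8>2; P2→R gives 6>2]
(A,Q): not NE [P2→R gives 6>2]
(A,R): not NE [P1→C gives 9>8]
(B,P): not NE [P1→D gives 8>5; P2→Q gives 2>0]
(B,Q): not NE [P1→A gives 7>6]
(B,R): not NE [P1→C gives 9>7; P2→Q gives 2>0]
(C,P): not NE [P1→D gives 8>7]
(C,Q): not NE [P1→A gives 7>1; P2→P gives 10>4]
(C,R): not NE [P2→P gives 10>9]
(D,P): not NE [P2→R gives 9>8]
(D,Q): not NE [P1→A gives 7>5; P2→R gives 9>2]
(D,R): not NE [P1→C gives 9>0]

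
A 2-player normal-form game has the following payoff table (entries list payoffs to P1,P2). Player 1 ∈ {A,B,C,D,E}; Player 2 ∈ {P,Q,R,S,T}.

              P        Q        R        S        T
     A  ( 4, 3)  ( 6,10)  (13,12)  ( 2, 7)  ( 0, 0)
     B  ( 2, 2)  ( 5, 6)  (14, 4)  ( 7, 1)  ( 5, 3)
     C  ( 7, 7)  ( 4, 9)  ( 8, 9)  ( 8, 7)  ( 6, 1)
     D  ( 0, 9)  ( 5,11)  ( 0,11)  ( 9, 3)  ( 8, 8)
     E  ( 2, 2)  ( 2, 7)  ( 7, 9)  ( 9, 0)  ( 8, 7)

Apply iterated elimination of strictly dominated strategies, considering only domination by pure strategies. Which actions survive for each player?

P2 drop P (Q beats it: A:10>3 B:6>2 C:9>7 D:11>9 E:7>2)
P2 drop S (Q beats it: A:10>7 B:6>1 C:9>7 D:11>3 E:7>0)
P2 drop T (R beats it: A:12>0 B:4>3 C:9>1 D:11>8 E:9>7)
P1 drop C (A beats it: Q:6>4 R:13>8)
P1 drop D (A beats it: Q:6>5 R:13>0)
P1 drop E (A beats it: Q:6>2 R:13>7)
P1→{A,B} P2→{Q,R}

Survivors P1:{A,B} P2:{Q,R}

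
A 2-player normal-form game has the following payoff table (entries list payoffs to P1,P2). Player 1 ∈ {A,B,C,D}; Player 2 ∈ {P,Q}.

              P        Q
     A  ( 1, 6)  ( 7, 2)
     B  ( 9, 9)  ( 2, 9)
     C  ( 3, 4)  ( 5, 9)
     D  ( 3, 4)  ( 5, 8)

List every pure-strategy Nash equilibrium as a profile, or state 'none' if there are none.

NE set: (B,P)

(A,P): not NE [P1→B gives 9>1]
(A,Q): not NE [P2→P gives 6>2]
(B,P): NE
(B,Q): not NE [P1→A gives 7>2]
(C,P): not NE [P1→B gives 9>3; P2→Q gives 9>4]
(C,Q): not NE [P1→A gives 7>5]
(D,P): not NE [P1→B gives 9>3; P2→Q gives 8>4]
(D,Q): not NE [P1→A gives 7>5]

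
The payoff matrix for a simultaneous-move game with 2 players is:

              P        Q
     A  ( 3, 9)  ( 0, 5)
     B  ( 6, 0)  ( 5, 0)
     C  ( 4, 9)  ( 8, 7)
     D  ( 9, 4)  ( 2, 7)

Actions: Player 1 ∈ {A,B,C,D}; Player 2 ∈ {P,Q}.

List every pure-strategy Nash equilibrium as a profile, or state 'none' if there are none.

No pure NE.

(A,P): not NE [P1→D gives 9>3]
(A,Q): not NE [P1→C gives 8>0; P2→P gives 9>5]
(B,P): not NE [P1→D gives 9>6]
(B,Q): not NE [P1→C gives 8>5]
(C,P): not NE [P1→D gives 9>4]
(C,Q): not NE [P2→P gives 9>7]
(D,P): not NE [P2→Q gives 7>4]
(D,Q): not NE [P1→C gives 8>2]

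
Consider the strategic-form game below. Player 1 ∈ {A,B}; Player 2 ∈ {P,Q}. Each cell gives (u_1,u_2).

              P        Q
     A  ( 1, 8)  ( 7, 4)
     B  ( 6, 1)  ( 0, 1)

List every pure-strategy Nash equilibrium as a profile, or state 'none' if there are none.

Nash profiles: (B,P)

(A,P): not NE [P1→B gives 6>1]
(A,Q): not NE [P2→P gives 8>4]
(B,P): NE
(B,Q): not NE [P1→A gives 7>0]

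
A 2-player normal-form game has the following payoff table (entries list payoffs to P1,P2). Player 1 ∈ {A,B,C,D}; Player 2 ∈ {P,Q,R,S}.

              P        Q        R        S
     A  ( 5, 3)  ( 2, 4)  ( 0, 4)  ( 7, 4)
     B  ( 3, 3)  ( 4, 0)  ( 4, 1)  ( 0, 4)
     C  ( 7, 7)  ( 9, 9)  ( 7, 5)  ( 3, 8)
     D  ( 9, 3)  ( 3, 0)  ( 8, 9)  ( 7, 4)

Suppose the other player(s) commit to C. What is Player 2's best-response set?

u_2(P vs C) = 7
u_2(Q vs C) = 9
u_2(R vs C) = 5
u_2(S vs C) = 8
max payoff 9 at {Q}

BR_2 = {Q}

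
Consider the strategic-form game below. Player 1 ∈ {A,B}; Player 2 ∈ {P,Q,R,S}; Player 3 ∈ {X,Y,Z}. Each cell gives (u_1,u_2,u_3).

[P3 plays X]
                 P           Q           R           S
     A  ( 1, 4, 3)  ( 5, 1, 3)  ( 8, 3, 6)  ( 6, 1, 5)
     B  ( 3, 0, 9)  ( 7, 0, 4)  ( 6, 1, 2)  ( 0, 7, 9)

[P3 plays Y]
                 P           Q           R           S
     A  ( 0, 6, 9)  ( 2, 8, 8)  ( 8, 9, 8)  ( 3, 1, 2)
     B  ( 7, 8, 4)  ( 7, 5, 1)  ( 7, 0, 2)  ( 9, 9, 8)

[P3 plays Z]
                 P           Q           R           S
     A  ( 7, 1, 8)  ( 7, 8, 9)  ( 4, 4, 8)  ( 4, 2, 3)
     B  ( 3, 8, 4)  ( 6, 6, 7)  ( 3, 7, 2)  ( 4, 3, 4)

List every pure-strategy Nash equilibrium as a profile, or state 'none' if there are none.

(A,P,X): not NE [P1→B gives 3>1; P3→Y gives 9>3]
(A,P,Y): not NE [P1→B gives 7>0; P2→R gives 9>6]
(A,P,Z): not NE [P2→Q gives 8>1; P3→Y gives 9>8]
(A,Q,X): not NE [P1→B gives 7>5; P2→P gives 4>1; P3→Z gives 9>3]
(A,Q,Y): not NE [P1→B gives 7>2; P2→R gives 9>8; P3→Z gives 9>8]
(A,Q,Z): NE
(A,R,X): not NE [P2→P gives 4>3; P3→Z gives 8>6]
(A,R,Y): NE
(A,R,Z): not NE [P2→Q gives 8>4]
(A,S,X): not NE [P2→P gives 4>1]
(A,S,Y): not NE [P1→B gives 9>3; P2→R gives 9>1; P3→X gives 5>2]
(A,S,Z): not NE [P2→Q gives 8>2; P3→X gives 5>3]
(B,P,X): not NE [P2→S gives 7>0]
(B,P,Y): not NE [P2→S gives 9>8; P3→X gives 9>4]
(B,P,Z): not NE [P1→A gives 7>3; P3→X gives 9>4]
(B,Q,X): not NE [P2→S gives 7>0; P3→Z gives 7>4]
(B,Q,Y): not NE [P2→S gives 9>5; P3→Z gives 7>1]
(B,Q,Z): not NE [P1→A gives 7>6; P2→P gives 8>6]
(B,R,X): not NE [P1→A gives 8>6; P2→S gives 7>1]
(B,R,Y): not NE [P1→A gives 8>7; P2→S gives 9>0]
(B,R,Z): not NE [P1→A gives 4>3; P2→P gives 8>7]
(B,S,X): not NE [P1→A gives 6>0]
(B,S,Y): not NE [P3→X gives 9>8]
(B,S,Z): not NE [P2→P gives 8>3; P3→X gives 9>4]

PSNE = {(A,Q,Z), (A,R,Y)}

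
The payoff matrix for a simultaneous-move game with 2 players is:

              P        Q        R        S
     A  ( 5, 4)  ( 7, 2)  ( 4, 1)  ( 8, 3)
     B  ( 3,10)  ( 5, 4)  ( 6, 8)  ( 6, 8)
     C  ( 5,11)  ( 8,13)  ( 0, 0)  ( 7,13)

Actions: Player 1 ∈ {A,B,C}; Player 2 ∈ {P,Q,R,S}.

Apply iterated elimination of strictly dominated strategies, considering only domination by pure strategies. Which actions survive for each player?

Survivors P1:{A,C} P2:{P,Q,S}

P2 drop R (P beats it: A:4>1 B:10>8 C:11>0)
P1 drop B (A beats it: P:5>3 Q:7>5 S:8>6)
P1→{A,C} P2→{P,Q,S}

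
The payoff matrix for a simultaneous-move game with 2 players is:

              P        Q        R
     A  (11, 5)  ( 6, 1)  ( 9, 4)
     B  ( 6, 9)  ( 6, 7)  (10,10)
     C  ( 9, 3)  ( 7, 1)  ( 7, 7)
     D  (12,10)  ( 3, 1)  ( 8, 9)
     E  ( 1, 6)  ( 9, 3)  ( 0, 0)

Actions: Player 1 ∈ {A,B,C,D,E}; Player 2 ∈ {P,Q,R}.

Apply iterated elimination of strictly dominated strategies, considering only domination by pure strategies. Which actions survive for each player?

Survivors P1:{A,B,D} P2:{P,R}

P2 drop Q (P beats it: A:5>1 B:9>7 C:3>1 D:10>1 E:6>3)
P1 drop C (A beats it: P:11>9 R:9>7)
P1 drop E (A beats it: P:11>1 R:9>0)
P1→{A,B,D} P2→{P,R}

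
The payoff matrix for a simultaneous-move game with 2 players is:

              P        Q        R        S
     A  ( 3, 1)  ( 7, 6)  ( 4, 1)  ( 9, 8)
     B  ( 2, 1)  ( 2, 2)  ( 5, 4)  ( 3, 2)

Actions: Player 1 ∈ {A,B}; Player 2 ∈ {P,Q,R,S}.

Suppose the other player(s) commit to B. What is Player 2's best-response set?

u_2(P vs B) = 1
u_2(Q vs B) = 2
u_2(R vs B) = 4
u_2(S vs B) = 2
max payoff 4 at {R}

argmax u_2 = {R}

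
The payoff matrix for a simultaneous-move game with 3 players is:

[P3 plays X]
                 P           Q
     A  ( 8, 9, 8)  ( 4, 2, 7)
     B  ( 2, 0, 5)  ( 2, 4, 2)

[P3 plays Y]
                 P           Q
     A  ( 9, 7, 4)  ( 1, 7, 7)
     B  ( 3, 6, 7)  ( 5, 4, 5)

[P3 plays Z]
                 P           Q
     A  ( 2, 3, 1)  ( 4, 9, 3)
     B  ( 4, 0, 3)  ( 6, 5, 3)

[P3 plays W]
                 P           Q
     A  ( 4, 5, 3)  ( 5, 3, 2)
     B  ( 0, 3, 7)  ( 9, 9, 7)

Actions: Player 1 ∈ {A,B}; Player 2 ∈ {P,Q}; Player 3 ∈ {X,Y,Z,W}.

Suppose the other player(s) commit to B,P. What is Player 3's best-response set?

BR_3 = {Y,W}

u_3(X vs B,P) = 5
u_3(Y vs B,P) = 7
u_3(Z vs B,P) = 3
u_3(W vs B,P) = 7
max payoff 7 at {Y,W}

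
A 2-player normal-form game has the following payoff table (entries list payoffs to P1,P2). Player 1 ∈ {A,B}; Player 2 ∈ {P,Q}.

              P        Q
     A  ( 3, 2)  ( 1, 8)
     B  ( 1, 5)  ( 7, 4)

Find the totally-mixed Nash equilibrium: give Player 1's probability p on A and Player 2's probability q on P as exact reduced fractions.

P1 indiff ⇒ q·3+(1-q)·1 = q·1+(1-q)·7 ⇒ q(2) = (1-q)(6) ⇒ q = 3/4
P2 indiff ⇒ p·2+(1-p)·5 = p·8+(1-p)·4 ⇒ p(-6) = (1-p)(-1) ⇒ p = 1/7

p=1/7, q=3/4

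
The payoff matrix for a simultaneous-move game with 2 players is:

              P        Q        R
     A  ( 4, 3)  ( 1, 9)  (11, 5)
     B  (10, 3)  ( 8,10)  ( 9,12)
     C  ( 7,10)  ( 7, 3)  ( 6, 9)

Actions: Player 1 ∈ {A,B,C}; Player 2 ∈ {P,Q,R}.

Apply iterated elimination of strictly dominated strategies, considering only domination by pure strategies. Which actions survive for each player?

P1 drop C (B beats it: P:10>7 Q:8>7 R:9>6)
P2 drop P (Q beats it: A:9>3 B:10>3)
P1→{A,B} P2→{Q,R}

Remaining: P1:{A,B} P2:{Q,R}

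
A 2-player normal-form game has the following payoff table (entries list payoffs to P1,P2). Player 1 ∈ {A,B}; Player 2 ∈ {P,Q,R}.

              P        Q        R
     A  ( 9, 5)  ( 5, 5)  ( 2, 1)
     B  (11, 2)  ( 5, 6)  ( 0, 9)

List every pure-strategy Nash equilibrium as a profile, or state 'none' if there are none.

NE set: (A,Q)

(A,P): not NE [P1→B gives 11>9]
(A,Q): NE
(A,R): not NE [P2→Q gives 5>1]
(B,P): not NE [P2→R gives 9>2]
(B,Q): not NE [P2→R gives 9>6]
(B,R): not NE [P1→A gives 2>0]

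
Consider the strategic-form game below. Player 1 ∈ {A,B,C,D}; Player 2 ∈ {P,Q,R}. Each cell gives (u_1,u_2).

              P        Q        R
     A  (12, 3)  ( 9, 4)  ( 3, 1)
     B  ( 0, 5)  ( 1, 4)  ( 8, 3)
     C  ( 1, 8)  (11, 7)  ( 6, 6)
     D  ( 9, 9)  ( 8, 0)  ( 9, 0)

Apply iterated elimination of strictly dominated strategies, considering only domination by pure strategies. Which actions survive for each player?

Survivors P1:{A,C} P2:{P,Q}

P1 drop B (D beats it: P:9>0 Q:8>1 R:9>8)
P2 drop R (P beats it: A:3>1 C:8>6 D:9>0)
P1 drop D (A beats it: P:12>9 Q:9>8)
P1→{A,C} P2→{P,Q}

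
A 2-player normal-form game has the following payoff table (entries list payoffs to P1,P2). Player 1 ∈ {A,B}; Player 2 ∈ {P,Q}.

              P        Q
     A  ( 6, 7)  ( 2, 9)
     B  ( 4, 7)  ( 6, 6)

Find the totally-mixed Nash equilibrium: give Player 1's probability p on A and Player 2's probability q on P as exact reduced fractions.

(p,q) = (1/3, 2/3)

P1 indiff ⇒ q·6+(1-q)·2 = q·4+(1-q)·6 ⇒ q(2) = (1-q)(4) ⇒ q = 2/3
P2 indiff ⇒ p·7+(1-p)·7 = p·9+(1-p)·6 ⇒ p(-2) = (1-p)(-1) ⇒ p = 1/3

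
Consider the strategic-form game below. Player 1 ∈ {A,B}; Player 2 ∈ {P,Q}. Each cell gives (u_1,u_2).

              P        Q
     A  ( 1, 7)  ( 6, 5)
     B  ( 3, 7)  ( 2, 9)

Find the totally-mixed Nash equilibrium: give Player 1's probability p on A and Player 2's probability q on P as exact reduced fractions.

P1 indiff ⇒ q·1+(1-q)·6 = q·3+(1-q)·2 ⇒ q(-2) = (1-q)(-4) ⇒ q = 2/3
P2 indiff ⇒ p·7+(1-p)·7 = p·5+(1-p)·9 ⇒ p(2) = (1-p)(2) ⇒ p = 1/2

P1 mixes 1/2 on A; P2 mixes 2/3 on P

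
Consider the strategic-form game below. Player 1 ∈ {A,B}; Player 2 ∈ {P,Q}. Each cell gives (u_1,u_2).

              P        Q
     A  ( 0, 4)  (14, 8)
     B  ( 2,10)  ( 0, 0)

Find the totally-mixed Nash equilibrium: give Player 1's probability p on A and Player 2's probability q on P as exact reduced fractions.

(p,q) = (5/7, 7/8)

P1 indiff ⇒ q·0+(1-q)·14 = q·2+(1-q)·0 ⇒ q(-2) = (1-q)(-14) ⇒ q = 7/8
P2 indiff ⇒ p·4+(1-p)·10 = p·8+(1-p)·0 ⇒ p(-4) = (1-p)(-10) ⇒ p = 5/7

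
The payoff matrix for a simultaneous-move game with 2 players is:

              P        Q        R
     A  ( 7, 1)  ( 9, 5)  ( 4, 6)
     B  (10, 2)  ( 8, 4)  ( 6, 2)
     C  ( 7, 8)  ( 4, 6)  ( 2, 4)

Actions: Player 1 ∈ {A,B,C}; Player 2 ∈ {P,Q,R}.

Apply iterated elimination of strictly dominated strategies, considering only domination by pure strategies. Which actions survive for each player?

P1 drop C (B beats it: P:10>7 Q:8>4 R:6>2)
P2 drop P (Q beats it: A:5>1 B:4>2)
P1→{A,B} P2→{Q,R}

Survivors P1:{A,B} P2:{Q,R}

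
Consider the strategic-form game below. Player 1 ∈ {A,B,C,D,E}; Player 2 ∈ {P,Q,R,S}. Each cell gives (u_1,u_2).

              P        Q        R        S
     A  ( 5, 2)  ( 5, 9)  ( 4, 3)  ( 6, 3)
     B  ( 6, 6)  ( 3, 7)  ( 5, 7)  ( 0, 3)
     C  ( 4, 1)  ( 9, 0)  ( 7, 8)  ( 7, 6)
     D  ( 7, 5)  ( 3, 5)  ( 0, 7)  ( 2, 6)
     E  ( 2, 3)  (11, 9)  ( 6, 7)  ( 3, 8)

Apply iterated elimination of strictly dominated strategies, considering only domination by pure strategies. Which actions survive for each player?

P2 drop P (R beats it: A:3>2 B:7>6 C:8>1 D:7>5 E:7>3)
P1 drop A (C beats it: Q:9>5 R:7>4 S:7>6)
P1 drop B (C beats it: Q:9>3 R:7>5 S:7>0)
P1 drop D (C beats it: Q:9>3 R:7>0 S:7>2)
P1→{C,E} P2→{Q,R,S}

Survivors P1:{C,E} P2:{Q,R,S}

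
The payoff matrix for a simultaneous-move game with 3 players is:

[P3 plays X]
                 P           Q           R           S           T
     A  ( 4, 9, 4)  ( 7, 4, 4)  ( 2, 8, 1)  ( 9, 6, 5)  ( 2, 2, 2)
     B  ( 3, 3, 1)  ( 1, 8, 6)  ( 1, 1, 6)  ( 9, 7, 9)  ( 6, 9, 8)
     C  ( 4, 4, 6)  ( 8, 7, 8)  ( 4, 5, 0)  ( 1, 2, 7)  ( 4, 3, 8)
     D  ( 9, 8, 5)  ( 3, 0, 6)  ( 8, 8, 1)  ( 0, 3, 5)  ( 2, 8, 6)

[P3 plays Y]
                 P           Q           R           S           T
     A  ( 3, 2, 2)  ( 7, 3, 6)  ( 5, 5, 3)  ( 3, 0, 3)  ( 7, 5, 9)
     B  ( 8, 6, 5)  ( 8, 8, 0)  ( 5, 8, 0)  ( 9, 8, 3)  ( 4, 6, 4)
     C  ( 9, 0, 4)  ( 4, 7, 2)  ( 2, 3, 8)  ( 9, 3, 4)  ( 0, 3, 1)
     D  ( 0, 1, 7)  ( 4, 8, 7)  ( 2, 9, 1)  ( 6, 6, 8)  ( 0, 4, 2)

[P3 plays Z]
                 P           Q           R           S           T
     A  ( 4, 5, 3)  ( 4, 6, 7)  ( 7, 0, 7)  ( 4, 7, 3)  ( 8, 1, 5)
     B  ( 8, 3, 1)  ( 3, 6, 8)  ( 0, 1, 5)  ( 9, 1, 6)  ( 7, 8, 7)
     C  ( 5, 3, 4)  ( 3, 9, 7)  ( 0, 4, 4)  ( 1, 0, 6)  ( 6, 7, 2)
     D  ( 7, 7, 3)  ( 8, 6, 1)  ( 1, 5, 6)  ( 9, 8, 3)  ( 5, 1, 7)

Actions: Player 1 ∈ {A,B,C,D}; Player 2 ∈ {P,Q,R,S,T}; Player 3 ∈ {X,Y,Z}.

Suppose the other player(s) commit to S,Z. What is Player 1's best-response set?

BR_1 = {B,D}

u_1(A vs S,Z) = 4
u_1(B vs S,Z) = 9
u_1(C vs S,Z) = 1
u_1(D vs S,Z) = 9
max payoff 9 at {B,D}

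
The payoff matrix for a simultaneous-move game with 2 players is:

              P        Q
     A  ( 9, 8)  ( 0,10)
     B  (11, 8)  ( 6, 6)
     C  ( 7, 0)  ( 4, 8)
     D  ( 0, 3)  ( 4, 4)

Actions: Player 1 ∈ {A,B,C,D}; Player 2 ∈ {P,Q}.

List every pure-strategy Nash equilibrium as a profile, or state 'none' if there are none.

(A,P): not NE [P1→B gives 11>9; P2→Q gives 10>8]
(A,Q): not NE [P1→B gives 6>0]
(B,P): NE
(B,Q): not NE [P2→P gives 8>6]
(C,P): not NE [P1→B gives 11>7; P2→Q gives 8>0]
(C,Q): not NE [P1→B gives 6>4]
(D,P): not NE [P1→B gives 11>0; P2→Q gives 4>3]
(D,Q): not NE [P1→B gives 6>4]

Nash profiles: (B,P)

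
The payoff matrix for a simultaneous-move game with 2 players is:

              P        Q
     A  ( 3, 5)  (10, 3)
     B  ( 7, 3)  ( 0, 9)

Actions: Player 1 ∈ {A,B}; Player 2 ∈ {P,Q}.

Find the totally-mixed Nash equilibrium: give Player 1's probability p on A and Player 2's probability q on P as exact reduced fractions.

P1 mixes 3/4 on A; P2 mixes 5/7 on P

P1 indiff ⇒ q·3+(1-q)·10 = q·7+(1-q)·0 ⇒ q(-4) = (1-q)(-10) ⇒ q = 5/7
P2 indiff ⇒ p·5+(1-p)·3 = p·3+(1-p)·9 ⇒ p(2) = (1-p)(6) ⇒ p = 3/4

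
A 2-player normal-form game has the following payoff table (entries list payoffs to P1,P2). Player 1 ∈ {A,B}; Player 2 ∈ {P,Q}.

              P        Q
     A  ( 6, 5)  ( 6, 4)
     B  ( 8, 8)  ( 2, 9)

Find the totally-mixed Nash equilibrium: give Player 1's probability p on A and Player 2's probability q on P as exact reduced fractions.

(p,q) = (1/2, 2/3)

P1 indiff ⇒ q·6+(1-q)·6 = q·8+(1-q)·2 ⇒ q(-2) = (1-q)(-4) ⇒ q = 2/3
P2 indiff ⇒ p·5+(1-p)·8 = p·4+(1-p)·9 ⇒ p(1) = (1-p)(1) ⇒ p = 1/2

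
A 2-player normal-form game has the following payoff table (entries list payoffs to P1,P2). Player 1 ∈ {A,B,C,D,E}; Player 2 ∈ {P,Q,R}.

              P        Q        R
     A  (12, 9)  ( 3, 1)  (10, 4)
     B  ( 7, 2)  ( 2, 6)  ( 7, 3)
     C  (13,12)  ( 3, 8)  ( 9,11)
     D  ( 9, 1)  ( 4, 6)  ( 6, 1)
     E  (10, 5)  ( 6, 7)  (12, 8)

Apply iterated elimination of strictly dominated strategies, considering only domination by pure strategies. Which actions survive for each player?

IESDS → P1:{A,C,E} P2:{P,R}

P1 drop B (A beats it: P:12>7 Q:3>2 R:10>7)
P1 drop D (E beats it: P:10>9 Q:6>4 R:12>6)
P2 drop Q (R beats it: A:4>1 C:11>8 E:8>7)
P1→{A,C,E} P2→{P,R}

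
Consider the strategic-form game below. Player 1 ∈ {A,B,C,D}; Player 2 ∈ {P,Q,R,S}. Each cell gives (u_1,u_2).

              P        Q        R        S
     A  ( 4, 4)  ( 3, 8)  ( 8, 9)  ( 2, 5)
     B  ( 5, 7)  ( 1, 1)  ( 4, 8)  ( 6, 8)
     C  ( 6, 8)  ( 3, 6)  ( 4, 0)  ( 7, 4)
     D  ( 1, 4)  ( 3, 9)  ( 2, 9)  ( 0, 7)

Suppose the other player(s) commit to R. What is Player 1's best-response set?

BR_1 = {A}

u_1(A vs R) = 8
u_1(B vs R) = 4
u_1(C vs R) = 4
u_1(D vs R) = 2
max payoff 8 at {A}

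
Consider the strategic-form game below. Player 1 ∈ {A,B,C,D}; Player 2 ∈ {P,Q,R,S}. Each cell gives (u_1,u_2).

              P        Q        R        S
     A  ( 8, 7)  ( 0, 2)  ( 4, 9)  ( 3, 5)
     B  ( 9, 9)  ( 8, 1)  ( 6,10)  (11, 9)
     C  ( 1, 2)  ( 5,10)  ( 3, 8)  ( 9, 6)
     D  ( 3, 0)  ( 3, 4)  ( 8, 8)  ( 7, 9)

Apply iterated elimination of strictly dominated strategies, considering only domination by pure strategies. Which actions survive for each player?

P1 drop A (B beats it: P:9>8 Q:8>0 R:6>4 S:11>3)
P1 drop C (B beats it: P:9>1 Q:8>5 R:6>3 S:11>9)
P2 drop P (R beats it: B:10>9 D:8>0)
P2 drop Q (R beats it: B:10>1 D:8>4)
P1→{B,D} P2→{R,S}

Survivors P1:{B,D} P2:{R,S}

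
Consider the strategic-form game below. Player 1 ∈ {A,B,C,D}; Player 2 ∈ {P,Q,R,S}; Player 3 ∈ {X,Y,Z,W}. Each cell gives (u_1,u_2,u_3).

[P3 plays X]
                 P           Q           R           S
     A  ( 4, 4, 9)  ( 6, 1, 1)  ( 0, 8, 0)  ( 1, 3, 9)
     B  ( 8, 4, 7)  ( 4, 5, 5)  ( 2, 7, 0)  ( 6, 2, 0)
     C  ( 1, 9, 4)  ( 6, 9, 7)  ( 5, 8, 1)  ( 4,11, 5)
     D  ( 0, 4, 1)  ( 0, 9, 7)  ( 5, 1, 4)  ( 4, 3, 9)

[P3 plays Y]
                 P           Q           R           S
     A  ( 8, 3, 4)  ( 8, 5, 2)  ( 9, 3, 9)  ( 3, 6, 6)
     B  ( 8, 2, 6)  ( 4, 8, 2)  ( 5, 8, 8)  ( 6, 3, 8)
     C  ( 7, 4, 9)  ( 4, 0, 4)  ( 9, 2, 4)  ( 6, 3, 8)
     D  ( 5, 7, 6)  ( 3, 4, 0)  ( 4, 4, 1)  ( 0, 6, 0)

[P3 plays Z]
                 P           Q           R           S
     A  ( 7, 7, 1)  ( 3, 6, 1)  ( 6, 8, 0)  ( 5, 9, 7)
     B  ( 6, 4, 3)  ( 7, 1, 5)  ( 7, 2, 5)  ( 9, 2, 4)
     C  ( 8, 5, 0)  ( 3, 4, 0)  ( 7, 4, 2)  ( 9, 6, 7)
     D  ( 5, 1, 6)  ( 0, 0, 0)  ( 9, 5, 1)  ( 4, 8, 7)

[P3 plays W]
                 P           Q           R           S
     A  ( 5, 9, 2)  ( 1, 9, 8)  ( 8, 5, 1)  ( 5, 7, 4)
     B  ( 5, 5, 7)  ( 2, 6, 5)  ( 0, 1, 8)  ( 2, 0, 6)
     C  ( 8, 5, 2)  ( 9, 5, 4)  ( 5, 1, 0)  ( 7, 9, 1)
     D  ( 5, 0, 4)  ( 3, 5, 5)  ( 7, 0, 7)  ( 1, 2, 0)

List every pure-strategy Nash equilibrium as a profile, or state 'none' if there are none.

(A,P,X): not NE [P1→B gives 8>4; P2→R gives 8>4]
(A,P,Y): not NE [P2→S gives 6>3; P3→X gives 9>4]
(A,P,Z): not NE [P1→C gives 8>7; P2→S gives 9>7; P3→X gives 9>1]
(A,P,W): not NE [P1→C gives 8>5; P3→X gives 9>2]
(A,Q,X): not NE [P2→R gives 8>1; P3→W gives 8>1]
(A,Q,Y): not NE [P2→S gives 6>5; P3→W gives 8>2]
(A,Q,Z): not NE [P1→B gives 7>3; P2→S gives 9>6; P3→W gives 8>1]
(A,Q,W): not NE [P1→C gives 9>1]
(A,R,X): not NE [P1→D gives 5>0; P3→Y gives 9>0]
(A,R,Y): not NE [P2→S gives 6>3]
(A,R,Z): not NE [P1→D gives 9>6; P2→S gives 9>8; P3→Y gives 9>0]
(A,R,W): not NE [P2→Q gives 9>5; P3→Y gives 9>1]
(A,S,X): not NE [P1→B gives 6>1; P2→R gives 8>3]
(A,S,Y): not NE [P1→C gives 6>3; P3→X gives 9>6]
(A,S,Z): not NE [P1→C gives 9>5; P3→X gives 9>7]
(A,S,W): not NE [P1→C gives 7>5; P2→Q gives 9>7; P3→X gives 9>4]
(B,P,X): not NE [P2→R gives 7>4]
(B,P,Y): not NE [P2→R gives 8>2; P3→W gives 7>6]
(B,P,Z): not NE [P1→C gives 8>6; P3→W gives 7>3]
(B,P,W): not NE [P1→C gives 8>5; P2→Q gives 6>5]
(B,Q,X): not NE [P1→C gives 6>4; P2→R gives 7>5]
(B,Q,Y): not NE [P1→A gives 8>4; P3→W gives 5>2]
(B,Q,Z): not NE [P2→P gives 4>1]
(B,Q,W): not NE [P1→C gives 9>2]
(B,R,X): not NE [P1→D gives 5>2; P3→W gives 8>0]
(B,R,Y): not NE [P1→C gives 9>5]
(B,R,Z): not NE [P1→D gives 9>7; P2→P gives 4>2; P3→W gives 8>5]
(B,R,W): not NE [P1→A gives 8>0; P2→Q gives 6>1]
(B,S,X): not NE [P2→R gives 7>2; P3→Y gives 8>0]
(B,S,Y): not NE [P2→R gives 8>3]
(B,S,Z): not NE [P2→P gives 4>2; P3→Y gives 8>4]
(B,S,W): not NE [P1→C gives 7>2; P2→Q gives 6>0; P3→Y gives 8>6]
(C,P,X): not NE [P1→B gives 8>1; P2→S gives 11>9; P3→Y gives 9>4]
(C,P,Y): not NE [P1→B gives 8>7]
(C,P,Z): not NE [P2→S gives 6>5; P3→Y gives 9>0]
(C,P,W): not NE [P2→S gives 9>5; P3→Y gives 9>2]
(C,Q,X): not NE [P2→S gives 11>9]
(C,Q,Y): not NE [P1→A gives 8>4; P2→P gives 4>0; P3→X gives 7>4]
(C,Q,Z): not NE [P1→B gives 7>3; P2→S gives 6>4; P3→X gives 7>0]
(C,Q,W): not NE [P2→S gives 9>5; P3→X gives 7>4]
(C,R,X): not NE [P2→S gives 11>8; P3→Y gives 4>1]
(C,R,Y): not NE [P2→P gives 4>2]
(C,R,Z): not NE [P1→D gives 9>7; P2→S gives 6>4; P3→Y gives 4>2]
(C,R,W): not NE [P1→A gives 8>5; P2→S gives 9>1; P3→Y gives 4>0]
(C,S,X): not NE [P1→B gives 6>4; P3→Y gives 8>5]
(C,S,Y): not NE [P2→P gives 4>3]
(C,S,Z): not NE [P3→Y gives 8>7]
(C,S,W): not NE [P3→Y gives 8>1]
(D,P,X): not NE [P1→B gives 8>0; P2→Q gives 9>4; P3→Z gives 6>1]
(D,P,Y): not NE [P1→B gives 8>5]
(D,P,Z): not NE [P1→C gives 8>5; P2→S gives 8>1]
(D,P,W): not NE [P1→C gives 8>5; P2→Q gives 5>0; P3→Z gives 6>4]
(D,Q,X): not NE [P1→C gives 6>0]
(D,Q,Y): not NE [P1→A gives 8>3; P2→P gives 7>4; P3→X gives 7>0]
(D,Q,Z): not NE [P1→B gives 7>0; P2→S gives 8>0; P3→X gives 7>0]
(D,Q,W): not NE [P1→C gives 9>3; P3→X gives 7>5]
(D,R,X): not NE [P2→Q gives 9>1; P3→W gives 7>4]
(D,R,Y): not NE [P1→C gives 9>4; P2→P gives 7>4; P3→W gives 7>1]
(D,R,Z): not NE [P2→S gives 8>5; P3→W gives 7>1]
(D,R,W): not NE [P1→A gives 8>7; P2→Q gives 5>0]
(D,S,X): not NE [P1→B gives 6>4; P2→Q gives 9>3]
(D,S,Y): not NE [P1→C gives 6>0; P2→P gives 7>6; P3→X gives 9>0]
(D,S,Z): not NE [P1→C gives 9>4; P3→X gives 9>7]
(D,S,W): not NE [P1→C gives 7>1; P2→Q gives 5>2; P3→X gives 9>0]

PSNE: ∅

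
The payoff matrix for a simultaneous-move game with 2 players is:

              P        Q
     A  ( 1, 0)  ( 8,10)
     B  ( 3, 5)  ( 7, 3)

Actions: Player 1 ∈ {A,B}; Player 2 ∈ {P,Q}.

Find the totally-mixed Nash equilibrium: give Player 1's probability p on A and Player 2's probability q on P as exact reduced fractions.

(p,q) = (1/6, 1/3)

P1 indiff ⇒ q·1+(1-q)·8 = q·3+(1-q)·7 ⇒ q(-2) = (1-q)(-1) ⇒ q = 1/3
P2 indiff ⇒ p·0+(1-p)·5 = p·10+(1-p)·3 ⇒ p(-10) = (1-p)(-2) ⇒ p = 1/6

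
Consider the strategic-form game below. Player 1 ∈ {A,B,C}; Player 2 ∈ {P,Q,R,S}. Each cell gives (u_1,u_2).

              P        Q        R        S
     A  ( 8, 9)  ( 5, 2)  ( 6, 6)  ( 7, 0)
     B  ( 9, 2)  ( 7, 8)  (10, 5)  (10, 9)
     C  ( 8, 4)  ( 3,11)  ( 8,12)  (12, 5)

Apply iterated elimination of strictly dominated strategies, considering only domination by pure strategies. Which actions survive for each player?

P1 drop A (B beats it: P:9>8 Q:7>5 R:10>6 S:10>7)
P2 drop P (Q beats it: B:8>2 C:11>4)
P1→{B,C} P2→{Q,R,S}

IESDS → P1:{B,C} P2:{Q,R,S}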